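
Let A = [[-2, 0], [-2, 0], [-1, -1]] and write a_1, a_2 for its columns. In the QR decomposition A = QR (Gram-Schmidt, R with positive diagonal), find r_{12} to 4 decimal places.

r_{12} = 0.3333

a_1 = (-2, -2, -1); ‖a_1‖ = 3.0000, so q_1 = (-0.6667, -0.6667, -0.3333).
r_{12} = q_1·a_2 = 0.3333.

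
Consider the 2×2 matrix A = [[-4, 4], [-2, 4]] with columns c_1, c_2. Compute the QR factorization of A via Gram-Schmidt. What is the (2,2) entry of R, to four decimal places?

r_{22} = 1.7889

c_1 = (-4, -2); ‖c_1‖ = 4.4721, so q_1 = (-0.8944, -0.4472).
q_1·c_2 = (-0.8944)·4 + (-0.4472)·4 = -5.3666.
u_2 = c_2 + 5.3666·q_1 = (-0.8000, 1.6000).
r_{22} = ‖u_2‖ = 1.7889.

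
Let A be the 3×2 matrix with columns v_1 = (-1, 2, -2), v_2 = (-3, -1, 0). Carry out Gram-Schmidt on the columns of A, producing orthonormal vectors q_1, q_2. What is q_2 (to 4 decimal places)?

q_2 = (-0.9187, -0.3887, 0.0707)

v_1 = (-1, 2, -2); ‖v_1‖ = 3.0000, so q_1 = (-0.3333, 0.6667, -0.6667).
q_1·v_2 = (-0.3333)·(-3) + 0.6667·(-1) + (-0.6667)·0 = 0.3333.
u_2 = v_2 − 0.3333·q_1 = (-2.8889, -1.2222, 0.2222).
‖u_2‖ = 3.1447, so q_2 = (-0.9187, -0.3887, 0.0707).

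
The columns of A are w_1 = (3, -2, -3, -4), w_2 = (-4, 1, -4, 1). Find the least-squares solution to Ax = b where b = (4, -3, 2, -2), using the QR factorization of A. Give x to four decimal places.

w_1 = (3, -2, -3, -4); ‖w_1‖ = 6.1644, so q_1 = (0.4867, -0.3244, -0.4867, -0.6489).
q_1·w_2 = 0.4867·(-4) + (-0.3244)·1 + (-0.4867)·(-4) + (-0.6489)·1 = -0.9733.
u_2 = w_2 + 0.9733·q_1 = (-3.5263, 0.6842, -4.4737, 0.3684).
‖u_2‖ = 5.7491, so q_2 = (-0.6134, 0.1190, -0.7781, 0.0641).
Qᵀb = (3.2444, -4.4950).
Back-substitute: x_2 = -4.4950/5.7491 = -0.7818.
x_1 = (3.2444 + 0.9733·(-0.7818))/6.1644 = 0.4029.

x = (0.4029, -0.7818)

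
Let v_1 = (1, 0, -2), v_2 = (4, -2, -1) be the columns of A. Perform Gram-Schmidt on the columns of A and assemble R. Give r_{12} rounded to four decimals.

q_1 = v_1/‖v_1‖ = (1, 0, -2)/2.2361 = (0.4472, 0.0000, -0.8944).
r_{12} = q_1·v_2 = 2.6833.

r_{12} = 2.6833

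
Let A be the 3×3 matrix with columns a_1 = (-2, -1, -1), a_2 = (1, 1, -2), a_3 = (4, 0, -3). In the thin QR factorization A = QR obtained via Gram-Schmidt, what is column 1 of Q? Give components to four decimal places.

a_1 = (-2, -1, -1); ‖a_1‖ = 2.4495, so e_1 = (-0.8165, -0.4082, -0.4082).

e_1 = (-0.8165, -0.4082, -0.4082)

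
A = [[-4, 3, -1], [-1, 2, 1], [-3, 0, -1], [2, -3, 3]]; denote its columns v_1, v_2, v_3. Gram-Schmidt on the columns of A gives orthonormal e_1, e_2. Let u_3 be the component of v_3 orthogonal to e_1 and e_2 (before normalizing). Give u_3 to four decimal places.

v_1 = (-4, -1, -3, 2); ‖v_1‖ = 5.4772, so e_1 = (-0.7303, -0.1826, -0.5477, 0.3651).
e_1·v_2 = (-0.7303)·3 + (-0.1826)·2 + (-0.5477)·0 + 0.3651·(-3) = -3.6515.
u_2 = v_2 + 3.6515·e_1 = (0.3333, 1.3333, -2.0000, -1.6667).
‖u_2‖ = 2.9439, so e_2 = (0.1132, 0.4529, -0.6794, -0.5661).
e_1·v_3 = (-0.7303)·(-1) + (-0.1826)·1 + (-0.5477)·(-1) + 0.3651·3 = 2.1909; e_2·v_3 = 0.1132·(-1) + 0.4529·1 + (-0.6794)·(-1) + (-0.5661)·3 = -0.6794.
u_3 = v_3 − 2.1909·e_1 + 0.6794·e_2 = (0.6769, 1.7077, -0.2615, 1.8154).

u_3 = (0.6769, 1.7077, -0.2615, 1.8154)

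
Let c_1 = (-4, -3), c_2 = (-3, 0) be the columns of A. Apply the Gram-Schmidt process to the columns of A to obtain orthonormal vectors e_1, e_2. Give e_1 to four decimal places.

c_1 = (-4, -3); ‖c_1‖ = 5.0000, so e_1 = (-0.8000, -0.6000).

e_1 = (-0.8000, -0.6000)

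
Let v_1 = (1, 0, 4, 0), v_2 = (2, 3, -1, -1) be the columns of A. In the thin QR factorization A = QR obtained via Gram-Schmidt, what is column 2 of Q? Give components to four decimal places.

v_1 = (1, 0, 4, 0); ‖v_1‖ = 4.1231, so q_1 = (0.2425, 0.0000, 0.9701, 0.0000).
q_1·v_2 = 0.2425·2 + 0.0000·3 + 0.9701·(-1) + 0.0000·(-1) = -0.4851.
u_2 = v_2 + 0.4851·q_1 = (2.1176, 3.0000, -0.5294, -1.0000).
‖u_2‖ = 3.8425, so q_2 = (0.5511, 0.7807, -0.1378, -0.2602).

q_2 = (0.5511, 0.7807, -0.1378, -0.2602)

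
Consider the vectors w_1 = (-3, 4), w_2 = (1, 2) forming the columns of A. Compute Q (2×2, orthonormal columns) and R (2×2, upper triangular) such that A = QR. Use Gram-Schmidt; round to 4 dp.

Q = [[-0.6000, 0.8000], [0.8000, 0.6000]], R = [[5.0000, 1.0000], [0.0000, 2.0000]]

w_1 = (-3, 4); ‖w_1‖ = 5.0000, so e_1 = (-0.6000, 0.8000).
e_1·w_2 = (-0.6000)·1 + 0.8000·2 = 1.0000.
u_2 = w_2 − 1.0000·e_1 = (1.6000, 1.2000).
‖u_2‖ = 2.0000, so e_2 = (0.8000, 0.6000).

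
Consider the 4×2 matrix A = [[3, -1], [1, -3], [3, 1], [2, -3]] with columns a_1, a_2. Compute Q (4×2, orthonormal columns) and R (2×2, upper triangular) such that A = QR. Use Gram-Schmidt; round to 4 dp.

Q = [[0.6255, 0.0428], [0.2085, -0.6426], [0.6255, 0.5355], [0.4170, -0.5462]], R = [[4.7958, -1.8766], [0.0000, 4.0593]]

e_1 = a_1/‖a_1‖ = (3, 1, 3, 2)/4.7958 = (0.6255, 0.2085, 0.6255, 0.4170).
r_{12} = e_1·a_2 = -1.8766.
u_2 = a_2 + 1.8766·e_1 = (0.1739, -2.6087, 2.1739, -2.2174).
‖u_2‖ = 4.0593, so e_2 = (0.0428, -0.6426, 0.5355, -0.5462).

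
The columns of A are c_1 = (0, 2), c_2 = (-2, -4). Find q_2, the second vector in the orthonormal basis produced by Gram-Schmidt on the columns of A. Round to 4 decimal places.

q_2 = (-1.0000, 0.0000)

c_1 = (0, 2); ‖c_1‖ = 2.0000, so q_1 = (0.0000, 1.0000).
q_1·c_2 = 0.0000·(-2) + 1.0000·(-4) = -4.0000.
u_2 = c_2 + 4.0000·q_1 = (-2.0000, 0.0000).
‖u_2‖ = 2.0000, so q_2 = (-1.0000, 0.0000).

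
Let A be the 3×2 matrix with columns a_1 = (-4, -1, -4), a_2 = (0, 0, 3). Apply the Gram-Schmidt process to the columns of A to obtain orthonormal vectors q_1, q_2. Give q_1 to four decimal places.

q_1 = (-0.6963, -0.1741, -0.6963)

a_1 = (-4, -1, -4); ‖a_1‖ = 5.7446, so q_1 = (-0.6963, -0.1741, -0.6963).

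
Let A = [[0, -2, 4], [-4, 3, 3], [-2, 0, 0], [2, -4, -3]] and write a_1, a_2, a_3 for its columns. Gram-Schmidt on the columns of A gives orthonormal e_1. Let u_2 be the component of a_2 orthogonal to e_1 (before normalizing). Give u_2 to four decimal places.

u_2 = (-2.0000, -0.3333, -1.6667, -2.3333)

a_1 = (0, -4, -2, 2); ‖a_1‖ = 4.8990, so e_1 = (0.0000, -0.8165, -0.4082, 0.4082).
e_1·a_2 = 0.0000·(-2) + (-0.8165)·3 + (-0.4082)·0 + 0.4082·(-4) = -4.0825.
u_2 = a_2 + 4.0825·e_1 = (-2.0000, -0.3333, -1.6667, -2.3333).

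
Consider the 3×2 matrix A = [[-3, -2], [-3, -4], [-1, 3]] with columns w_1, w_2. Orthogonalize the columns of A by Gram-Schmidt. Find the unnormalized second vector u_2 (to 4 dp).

w_1 = (-3, -3, -1); ‖w_1‖ = 4.3589, so q_1 = (-0.6882, -0.6882, -0.2294).
q_1·w_2 = (-0.6882)·(-2) + (-0.6882)·(-4) + (-0.2294)·3 = 3.4412.
u_2 = w_2 − 3.4412·q_1 = (0.3684, -1.6316, 3.7895).

u_2 = (0.3684, -1.6316, 3.7895)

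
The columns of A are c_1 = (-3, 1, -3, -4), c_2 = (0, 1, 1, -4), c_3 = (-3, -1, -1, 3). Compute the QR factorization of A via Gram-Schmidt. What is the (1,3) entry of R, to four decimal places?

r_{13} = -0.1690

c_1 = (-3, 1, -3, -4); ‖c_1‖ = 5.9161, so q_1 = (-0.5071, 0.1690, -0.5071, -0.6761).
r_{13} = q_1·c_3 = -0.1690.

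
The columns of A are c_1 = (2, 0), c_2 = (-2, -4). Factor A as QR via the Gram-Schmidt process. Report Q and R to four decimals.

c_1 = (2, 0); ‖c_1‖ = 2.0000, so e_1 = (1.0000, 0.0000).
e_1·c_2 = 1.0000·(-2) + 0.0000·(-4) = -2.0000.
u_2 = c_2 + 2.0000·e_1 = (0.0000, -4.0000).
‖u_2‖ = 4.0000, so e_2 = (0.0000, -1.0000).

Q = [[1.0000, 0.0000], [0.0000, -1.0000]], R = [[2.0000, -2.0000], [0.0000, 4.0000]]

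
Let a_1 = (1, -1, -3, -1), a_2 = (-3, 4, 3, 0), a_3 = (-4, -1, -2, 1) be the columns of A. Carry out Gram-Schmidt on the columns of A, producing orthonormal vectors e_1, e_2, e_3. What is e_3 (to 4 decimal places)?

e_3 = (-0.7954, -0.4066, -0.2534, 0.3712)

a_1 = (1, -1, -3, -1); ‖a_1‖ = 3.4641, so e_1 = (0.2887, -0.2887, -0.8660, -0.2887).
e_1·a_2 = 0.2887·(-3) + (-0.2887)·4 + (-0.8660)·3 + (-0.2887)·0 = -4.6188.
u_2 = a_2 + 4.6188·e_1 = (-1.6667, 2.6667, -1.0000, -1.3333).
‖u_2‖ = 3.5590, so e_2 = (-0.4683, 0.7493, -0.2810, -0.3746).
e_1·a_3 = 0.2887·(-4) + (-0.2887)·(-1) + (-0.8660)·(-2) + (-0.2887)·1 = 0.5774; e_2·a_3 = (-0.4683)·(-4) + 0.7493·(-1) + (-0.2810)·(-2) + (-0.3746)·1 = 1.3112.
u_3 = a_3 − 0.5774·e_1 − 1.3112·e_2 = (-3.5526, -1.8158, -1.1316, 1.6579).
‖u_3‖ = 4.4662, so e_3 = (-0.7954, -0.4066, -0.2534, 0.3712).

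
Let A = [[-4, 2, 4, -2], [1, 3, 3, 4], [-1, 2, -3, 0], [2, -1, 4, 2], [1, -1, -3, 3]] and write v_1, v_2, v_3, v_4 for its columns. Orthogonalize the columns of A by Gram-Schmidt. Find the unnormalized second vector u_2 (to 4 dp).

u_2 = (0.2609, 3.4348, 1.5652, -0.1304, -0.5652)

v_1 = (-4, 1, -1, 2, 1); ‖v_1‖ = 4.7958, so q_1 = (-0.8341, 0.2085, -0.2085, 0.4170, 0.2085).
q_1·v_2 = (-0.8341)·2 + 0.2085·3 + (-0.2085)·2 + 0.4170·(-1) + 0.2085·(-1) = -2.0851.
u_2 = v_2 + 2.0851·q_1 = (0.2609, 3.4348, 1.5652, -0.1304, -0.5652).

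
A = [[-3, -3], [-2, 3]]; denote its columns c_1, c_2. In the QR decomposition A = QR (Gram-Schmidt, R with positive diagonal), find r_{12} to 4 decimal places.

q_1 = c_1/‖c_1‖ = (-3, -2)/3.6056 = (-0.8321, -0.5547).
r_{12} = q_1·c_2 = 0.8321.

r_{12} = 0.8321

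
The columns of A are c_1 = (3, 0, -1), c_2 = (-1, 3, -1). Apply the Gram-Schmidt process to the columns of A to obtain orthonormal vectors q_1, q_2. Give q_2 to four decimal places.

q_2 = (-0.1229, 0.9214, -0.3686)

q_1 = c_1/‖c_1‖ = (3, 0, -1)/3.1623 = (0.9487, 0.0000, -0.3162).
r_{12} = q_1·c_2 = -0.6325.
u_2 = c_2 + 0.6325·q_1 = (-0.4000, 3.0000, -1.2000).
‖u_2‖ = 3.2558, so q_2 = (-0.1229, 0.9214, -0.3686).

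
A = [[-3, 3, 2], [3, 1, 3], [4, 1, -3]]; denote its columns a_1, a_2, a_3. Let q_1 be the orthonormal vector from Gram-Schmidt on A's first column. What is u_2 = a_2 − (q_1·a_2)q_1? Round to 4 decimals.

q_1 = a_1/‖a_1‖ = (-3, 3, 4)/5.8310 = (-0.5145, 0.5145, 0.6860).
r_{12} = q_1·a_2 = -0.3430.
u_2 = a_2 + 0.3430·q_1 = (2.8235, 1.1765, 1.2353).

u_2 = (2.8235, 1.1765, 1.2353)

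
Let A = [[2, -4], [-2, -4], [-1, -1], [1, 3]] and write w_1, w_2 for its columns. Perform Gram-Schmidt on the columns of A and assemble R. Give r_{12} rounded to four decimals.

w_1 = (2, -2, -1, 1); ‖w_1‖ = 3.1623, so e_1 = (0.6325, -0.6325, -0.3162, 0.3162).
r_{12} = e_1·w_2 = 1.2649.

r_{12} = 1.2649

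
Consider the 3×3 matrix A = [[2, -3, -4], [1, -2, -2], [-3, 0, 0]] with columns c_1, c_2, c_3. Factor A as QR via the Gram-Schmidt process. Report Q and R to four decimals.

Q = [[0.5345, -0.6397, -0.5523], [0.2673, -0.4921, 0.8285], [-0.8018, -0.5905, -0.0921]], R = [[3.7417, -2.1381, -2.6726], [0.0000, 2.9032, 3.5429], [0.0000, 0.0000, 0.5523]]

c_1 = (2, 1, -3); ‖c_1‖ = 3.7417, so q_1 = (0.5345, 0.2673, -0.8018).
q_1·c_2 = 0.5345·(-3) + 0.2673·(-2) + (-0.8018)·0 = -2.1381.
u_2 = c_2 + 2.1381·q_1 = (-1.8571, -1.4286, -1.7143).
‖u_2‖ = 2.9032, so q_2 = (-0.6397, -0.4921, -0.5905).
q_1·c_3 = 0.5345·(-4) + 0.2673·(-2) + (-0.8018)·0 = -2.6726; q_2·c_3 = (-0.6397)·(-4) + (-0.4921)·(-2) + (-0.5905)·0 = 3.5429.
u_3 = c_3 + 2.6726·q_1 − 3.5429·q_2 = (-0.3051, 0.4576, -0.0508).
‖u_3‖ = 0.5523, so q_3 = (-0.5523, 0.8285, -0.0921).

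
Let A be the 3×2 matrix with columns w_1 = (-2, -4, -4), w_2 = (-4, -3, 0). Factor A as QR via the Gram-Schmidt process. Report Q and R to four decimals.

w_1 = (-2, -4, -4); ‖w_1‖ = 6.0000, so q_1 = (-0.3333, -0.6667, -0.6667).
q_1·w_2 = (-0.3333)·(-4) + (-0.6667)·(-3) + (-0.6667)·0 = 3.3333.
u_2 = w_2 − 3.3333·q_1 = (-2.8889, -0.7778, 2.2222).
‖u_2‖ = 3.7268, so q_2 = (-0.7752, -0.2087, 0.5963).

Q = [[-0.3333, -0.7752], [-0.6667, -0.2087], [-0.6667, 0.5963]], R = [[6.0000, 3.3333], [0.0000, 3.7268]]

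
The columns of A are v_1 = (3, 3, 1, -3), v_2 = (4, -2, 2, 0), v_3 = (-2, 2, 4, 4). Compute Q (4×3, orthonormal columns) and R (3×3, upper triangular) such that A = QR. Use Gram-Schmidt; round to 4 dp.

v_1 = (3, 3, 1, -3); ‖v_1‖ = 5.2915, so e_1 = (0.5669, 0.5669, 0.1890, -0.5669).
e_1·v_2 = 0.5669·4 + 0.5669·(-2) + 0.1890·2 + (-0.5669)·0 = 1.5119.
u_2 = v_2 − 1.5119·e_1 = (3.1429, -2.8571, 1.7143, 0.8571).
‖u_2‖ = 4.6599, so e_2 = (0.6745, -0.6131, 0.3679, 0.1839).
e_1·v_3 = 0.5669·(-2) + 0.5669·2 + 0.1890·4 + (-0.5669)·4 = -1.5119; e_2·v_3 = 0.6745·(-2) + (-0.6131)·2 + 0.3679·4 + 0.1839·4 = -0.3679.
u_3 = v_3 + 1.5119·e_1 + 0.3679·e_2 = (-0.8947, 2.6316, 4.4211, 3.2105).
‖u_3‖ = 6.1302, so e_3 = (-0.1460, 0.4293, 0.7212, 0.5237).

Q = [[0.5669, 0.6745, -0.1460], [0.5669, -0.6131, 0.4293], [0.1890, 0.3679, 0.7212], [-0.5669, 0.1839, 0.5237]], R = [[5.2915, 1.5119, -1.5119], [0.0000, 4.6599, -0.3679], [0.0000, 0.0000, 6.1302]]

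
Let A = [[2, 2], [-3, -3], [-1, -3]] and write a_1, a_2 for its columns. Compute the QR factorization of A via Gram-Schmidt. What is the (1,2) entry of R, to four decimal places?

r_{12} = 4.2762

q_1 = a_1/‖a_1‖ = (2, -3, -1)/3.7417 = (0.5345, -0.8018, -0.2673).
r_{12} = q_1·a_2 = 4.2762.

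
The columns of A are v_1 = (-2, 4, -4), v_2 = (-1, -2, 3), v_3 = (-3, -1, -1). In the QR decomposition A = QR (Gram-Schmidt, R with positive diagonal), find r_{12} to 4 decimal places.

v_1 = (-2, 4, -4); ‖v_1‖ = 6.0000, so q_1 = (-0.3333, 0.6667, -0.6667).
r_{12} = q_1·v_2 = -3.0000.

r_{12} = -3.0000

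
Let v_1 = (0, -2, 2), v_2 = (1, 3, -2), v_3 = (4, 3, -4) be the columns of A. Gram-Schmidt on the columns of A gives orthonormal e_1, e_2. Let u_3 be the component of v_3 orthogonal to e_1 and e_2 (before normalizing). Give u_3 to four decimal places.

u_3 = (1.6667, -1.6667, -1.6667)

e_1 = v_1/‖v_1‖ = (0, -2, 2)/2.8284 = (0.0000, -0.7071, 0.7071).
r_{12} = e_1·v_2 = -3.5355.
u_2 = v_2 + 3.5355·e_1 = (1.0000, 0.5000, 0.5000).
‖u_2‖ = 1.2247, so e_2 = (0.8165, 0.4082, 0.4082).
r_{13} = e_1·v_3 = -4.9497; r_{23} = e_2·v_3 = 2.8577.
u_3 = v_3 + 4.9497·e_1 − 2.8577·e_2 = (1.6667, -1.6667, -1.6667).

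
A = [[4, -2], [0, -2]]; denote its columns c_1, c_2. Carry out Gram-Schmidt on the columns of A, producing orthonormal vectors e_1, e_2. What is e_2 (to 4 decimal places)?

e_2 = (0.0000, -1.0000)

c_1 = (4, 0); ‖c_1‖ = 4.0000, so e_1 = (1.0000, 0.0000).
e_1·c_2 = 1.0000·(-2) + 0.0000·(-2) = -2.0000.
u_2 = c_2 + 2.0000·e_1 = (0.0000, -2.0000).
‖u_2‖ = 2.0000, so e_2 = (0.0000, -1.0000).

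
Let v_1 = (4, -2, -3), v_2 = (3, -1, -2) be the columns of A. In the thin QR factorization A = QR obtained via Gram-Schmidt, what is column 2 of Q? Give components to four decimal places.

q_2 = (0.5307, 0.8339, 0.1516)

v_1 = (4, -2, -3); ‖v_1‖ = 5.3852, so q_1 = (0.7428, -0.3714, -0.5571).
q_1·v_2 = 0.7428·3 + (-0.3714)·(-1) + (-0.5571)·(-2) = 3.7139.
u_2 = v_2 − 3.7139·q_1 = (0.2414, 0.3793, 0.0690).
‖u_2‖ = 0.4549, so q_2 = (0.5307, 0.8339, 0.1516).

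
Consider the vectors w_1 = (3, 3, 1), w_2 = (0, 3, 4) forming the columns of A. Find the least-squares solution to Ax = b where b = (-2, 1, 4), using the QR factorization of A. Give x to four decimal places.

q_1 = w_1/‖w_1‖ = (3, 3, 1)/4.3589 = (0.6882, 0.6882, 0.2294).
r_{12} = q_1·w_2 = 2.9824.
u_2 = w_2 − 2.9824·q_1 = (-2.0526, 0.9474, 3.3158).
‖u_2‖ = 4.0131, so q_2 = (-0.5115, 0.2361, 0.8262).
Qᵀb = (0.2294, 4.5640).
Back-substitute: x_2 = 4.5640/4.0131 = 1.1373.
x_1 = (0.2294 − 2.9824·1.1373)/4.3589 = -0.7255.

x = (-0.7255, 1.1373)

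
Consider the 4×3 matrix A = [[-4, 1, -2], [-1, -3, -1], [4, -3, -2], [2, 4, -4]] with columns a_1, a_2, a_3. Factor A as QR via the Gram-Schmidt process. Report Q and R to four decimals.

Q = [[-0.6576, 0.0784, -0.5754], [-0.1644, -0.5351, -0.4600], [0.6576, -0.4198, -0.4289], [0.3288, 0.7289, -0.5229]], R = [[6.0828, -0.8220, -1.1508], [0.0000, 5.8587, -1.6976], [0.0000, 0.0000, 4.5600]]

a_1 = (-4, -1, 4, 2); ‖a_1‖ = 6.0828, so q_1 = (-0.6576, -0.1644, 0.6576, 0.3288).
q_1·a_2 = (-0.6576)·1 + (-0.1644)·(-3) + 0.6576·(-3) + 0.3288·4 = -0.8220.
u_2 = a_2 + 0.8220·q_1 = (0.4595, -3.1351, -2.4595, 4.2703).
‖u_2‖ = 5.8587, so q_2 = (0.0784, -0.5351, -0.4198, 0.7289).
q_1·a_3 = (-0.6576)·(-2) + (-0.1644)·(-1) + 0.6576·(-2) + 0.3288·(-4) = -1.1508; q_2·a_3 = 0.0784·(-2) + (-0.5351)·(-1) + (-0.4198)·(-2) + 0.7289·(-4) = -1.6976.
u_3 = a_3 + 1.1508·q_1 + 1.6976·q_2 = (-2.6236, -2.0976, -1.9559, -2.3843).
‖u_3‖ = 4.5600, so q_3 = (-0.5754, -0.4600, -0.4289, -0.5229).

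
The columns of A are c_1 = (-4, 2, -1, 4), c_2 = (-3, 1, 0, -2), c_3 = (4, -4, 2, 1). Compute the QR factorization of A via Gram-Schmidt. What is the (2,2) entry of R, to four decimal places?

r_{22} = 3.6093

c_1 = (-4, 2, -1, 4); ‖c_1‖ = 6.0828, so q_1 = (-0.6576, 0.3288, -0.1644, 0.6576).
q_1·c_2 = (-0.6576)·(-3) + 0.3288·1 + (-0.1644)·0 + 0.6576·(-2) = 0.9864.
u_2 = c_2 − 0.9864·q_1 = (-2.3514, 0.6757, 0.1622, -2.6486).
r_{22} = ‖u_2‖ = 3.6093.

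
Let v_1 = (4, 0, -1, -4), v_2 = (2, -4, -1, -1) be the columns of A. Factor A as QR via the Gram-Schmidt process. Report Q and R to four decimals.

v_1 = (4, 0, -1, -4); ‖v_1‖ = 5.7446, so e_1 = (0.6963, 0.0000, -0.1741, -0.6963).
e_1·v_2 = 0.6963·2 + 0.0000·(-4) + (-0.1741)·(-1) + (-0.6963)·(-1) = 2.2630.
u_2 = v_2 − 2.2630·e_1 = (0.4242, -4.0000, -0.6061, 0.5758).
‖u_2‖ = 4.1084, so e_2 = (0.1033, -0.9736, -0.1475, 0.1401).

Q = [[0.6963, 0.1033], [0.0000, -0.9736], [-0.1741, -0.1475], [-0.6963, 0.1401]], R = [[5.7446, 2.2630], [0.0000, 4.1084]]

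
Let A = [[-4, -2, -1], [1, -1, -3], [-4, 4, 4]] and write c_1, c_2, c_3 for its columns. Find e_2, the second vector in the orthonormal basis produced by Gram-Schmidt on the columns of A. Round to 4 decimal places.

e_1 = c_1/‖c_1‖ = (-4, 1, -4)/5.7446 = (-0.6963, 0.1741, -0.6963).
r_{12} = e_1·c_2 = -1.5667.
u_2 = c_2 + 1.5667·e_1 = (-3.0909, -0.7273, 2.9091).
‖u_2‖ = 4.3064, so e_2 = (-0.7177, -0.1689, 0.6755).

e_2 = (-0.7177, -0.1689, 0.6755)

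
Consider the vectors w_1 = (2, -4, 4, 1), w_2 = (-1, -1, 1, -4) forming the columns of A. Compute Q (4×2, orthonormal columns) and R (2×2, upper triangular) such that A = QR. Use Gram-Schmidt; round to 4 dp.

Q = [[0.3288, -0.2549], [-0.6576, -0.1803], [0.6576, 0.1803], [0.1644, -0.9327]], R = [[6.0828, 0.3288], [0.0000, 4.3465]]

w_1 = (2, -4, 4, 1); ‖w_1‖ = 6.0828, so e_1 = (0.3288, -0.6576, 0.6576, 0.1644).
e_1·w_2 = 0.3288·(-1) + (-0.6576)·(-1) + 0.6576·1 + 0.1644·(-4) = 0.3288.
u_2 = w_2 − 0.3288·e_1 = (-1.1081, -0.7838, 0.7838, -4.0541).
‖u_2‖ = 4.3465, so e_2 = (-0.2549, -0.1803, 0.1803, -0.9327).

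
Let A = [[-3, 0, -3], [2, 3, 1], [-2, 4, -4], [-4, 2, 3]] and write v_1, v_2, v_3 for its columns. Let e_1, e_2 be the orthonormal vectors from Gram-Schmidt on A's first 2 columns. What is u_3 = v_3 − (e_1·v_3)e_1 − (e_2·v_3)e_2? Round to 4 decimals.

v_1 = (-3, 2, -2, -4); ‖v_1‖ = 5.7446, so e_1 = (-0.5222, 0.3482, -0.3482, -0.6963).
e_1·v_2 = (-0.5222)·0 + 0.3482·3 + (-0.3482)·4 + (-0.6963)·2 = -1.7408.
u_2 = v_2 + 1.7408·e_1 = (-0.9091, 3.6061, 3.3939, 0.7879).
‖u_2‖ = 5.0960, so e_2 = (-0.1784, 0.7076, 0.6660, 0.1546).
e_1·v_3 = (-0.5222)·(-3) + 0.3482·1 + (-0.3482)·(-4) + (-0.6963)·3 = 1.2185; e_2·v_3 = (-0.1784)·(-3) + 0.7076·1 + 0.6660·(-4) + 0.1546·3 = -0.9574.
u_3 = v_3 − 1.2185·e_1 + 0.9574·e_2 = (-2.5344, 1.2532, -2.9382, 3.9965).

u_3 = (-2.5344, 1.2532, -2.9382, 3.9965)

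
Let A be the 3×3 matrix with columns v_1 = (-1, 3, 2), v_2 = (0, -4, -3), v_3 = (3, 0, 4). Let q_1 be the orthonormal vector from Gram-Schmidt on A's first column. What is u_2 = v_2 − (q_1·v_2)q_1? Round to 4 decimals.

u_2 = (-1.2857, -0.1429, -0.4286)

q_1 = v_1/‖v_1‖ = (-1, 3, 2)/3.7417 = (-0.2673, 0.8018, 0.5345).
r_{12} = q_1·v_2 = -4.8107.
u_2 = v_2 + 4.8107·q_1 = (-1.2857, -0.1429, -0.4286).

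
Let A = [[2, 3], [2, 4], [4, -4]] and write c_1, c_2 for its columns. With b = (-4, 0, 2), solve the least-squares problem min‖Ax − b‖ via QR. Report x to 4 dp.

c_1 = (2, 2, 4); ‖c_1‖ = 4.8990, so e_1 = (0.4082, 0.4082, 0.8165).
e_1·c_2 = 0.4082·3 + 0.4082·4 + 0.8165·(-4) = -0.4082.
u_2 = c_2 + 0.4082·e_1 = (3.1667, 4.1667, -3.6667).
‖u_2‖ = 6.3901, so e_2 = (0.4956, 0.6521, -0.5738).
Qᵀb = (0.0000, -3.1298).
Back-substitute: x_2 = -3.1298/6.3901 = -0.4898.
x_1 = (0.0000 + 0.4082·(-0.4898))/4.8990 = -0.0408.

x = (-0.0408, -0.4898)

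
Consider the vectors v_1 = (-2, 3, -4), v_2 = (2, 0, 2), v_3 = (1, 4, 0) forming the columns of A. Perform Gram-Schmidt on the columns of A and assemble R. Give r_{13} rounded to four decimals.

v_1 = (-2, 3, -4); ‖v_1‖ = 5.3852, so e_1 = (-0.3714, 0.5571, -0.7428).
r_{13} = e_1·v_3 = 1.8570.

r_{13} = 1.8570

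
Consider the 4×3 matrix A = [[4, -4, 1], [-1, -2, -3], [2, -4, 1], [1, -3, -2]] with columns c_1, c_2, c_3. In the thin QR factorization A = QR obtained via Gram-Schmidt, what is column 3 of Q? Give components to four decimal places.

e_3 = (-0.3265, -0.2069, 0.7886, -0.4783)

c_1 = (4, -1, 2, 1); ‖c_1‖ = 4.6904, so e_1 = (0.8528, -0.2132, 0.4264, 0.2132).
e_1·c_2 = 0.8528·(-4) + (-0.2132)·(-2) + 0.4264·(-4) + 0.2132·(-3) = -5.3300.
u_2 = c_2 + 5.3300·e_1 = (0.5455, -3.1364, -1.7273, -1.8636).
‖u_2‖ = 4.0732, so e_2 = (0.1339, -0.7700, -0.4241, -0.4575).
e_1·c_3 = 0.8528·1 + (-0.2132)·(-3) + 0.4264·1 + 0.2132·(-2) = 1.4924; e_2·c_3 = 0.1339·1 + (-0.7700)·(-3) + (-0.4241)·1 + (-0.4575)·(-2) = 2.9349.
u_3 = c_3 − 1.4924·e_1 − 2.9349·e_2 = (-0.6658, -0.4219, 1.6082, -0.9753).
‖u_3‖ = 2.0393, so e_3 = (-0.3265, -0.2069, 0.7886, -0.4783).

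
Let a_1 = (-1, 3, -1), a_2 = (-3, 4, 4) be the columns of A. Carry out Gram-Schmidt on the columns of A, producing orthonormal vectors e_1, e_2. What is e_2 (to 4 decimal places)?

e_2 = (-0.3651, 0.1826, 0.9129)

e_1 = a_1/‖a_1‖ = (-1, 3, -1)/3.3166 = (-0.3015, 0.9045, -0.3015).
r_{12} = e_1·a_2 = 3.3166.
u_2 = a_2 − 3.3166·e_1 = (-2.0000, 1.0000, 5.0000).
‖u_2‖ = 5.4772, so e_2 = (-0.3651, 0.1826, 0.9129).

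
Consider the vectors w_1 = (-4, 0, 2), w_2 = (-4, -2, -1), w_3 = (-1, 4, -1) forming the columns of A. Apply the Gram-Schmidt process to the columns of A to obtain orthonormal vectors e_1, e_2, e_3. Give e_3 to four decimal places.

e_1 = w_1/‖w_1‖ = (-4, 0, 2)/4.4721 = (-0.8944, 0.0000, 0.4472).
r_{12} = e_1·w_2 = 3.1305.
u_2 = w_2 − 3.1305·e_1 = (-1.2000, -2.0000, -2.4000).
‖u_2‖ = 3.3466, so e_2 = (-0.3586, -0.5976, -0.7171).
r_{13} = e_1·w_3 = 0.4472; r_{23} = e_2·w_3 = -1.3148.
u_3 = w_3 − 0.4472·e_1 + 1.3148·e_2 = (-1.0714, 3.2143, -2.1429).
‖u_3‖ = 4.0089, so e_3 = (-0.2673, 0.8018, -0.5345).

e_3 = (-0.2673, 0.8018, -0.5345)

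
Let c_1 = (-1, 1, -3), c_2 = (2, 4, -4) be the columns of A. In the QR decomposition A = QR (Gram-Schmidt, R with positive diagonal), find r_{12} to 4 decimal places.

r_{12} = 4.2212

c_1 = (-1, 1, -3); ‖c_1‖ = 3.3166, so e_1 = (-0.3015, 0.3015, -0.9045).
r_{12} = e_1·c_2 = 4.2212.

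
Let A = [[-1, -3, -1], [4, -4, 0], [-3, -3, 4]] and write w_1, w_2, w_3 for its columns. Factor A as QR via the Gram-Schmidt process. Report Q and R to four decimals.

w_1 = (-1, 4, -3); ‖w_1‖ = 5.0990, so e_1 = (-0.1961, 0.7845, -0.5883).
e_1·w_2 = (-0.1961)·(-3) + 0.7845·(-4) + (-0.5883)·(-3) = -0.7845.
u_2 = w_2 + 0.7845·e_1 = (-3.1538, -3.3846, -3.4615).
‖u_2‖ = 5.7779, so e_2 = (-0.5458, -0.5858, -0.5991).
e_1·w_3 = (-0.1961)·(-1) + 0.7845·0 + (-0.5883)·4 = -2.1573; e_2·w_3 = (-0.5458)·(-1) + (-0.5858)·0 + (-0.5991)·4 = -1.8505.
u_3 = w_3 + 2.1573·e_1 + 1.8505·e_2 = (-2.4332, 0.6083, 1.6221).
‖u_3‖ = 2.9869, so e_3 = (-0.8146, 0.2037, 0.5431).

Q = [[-0.1961, -0.5458, -0.8146], [0.7845, -0.5858, 0.2037], [-0.5883, -0.5991, 0.5431]], R = [[5.0990, -0.7845, -2.1573], [0.0000, 5.7779, -1.8505], [0.0000, 0.0000, 2.9869]]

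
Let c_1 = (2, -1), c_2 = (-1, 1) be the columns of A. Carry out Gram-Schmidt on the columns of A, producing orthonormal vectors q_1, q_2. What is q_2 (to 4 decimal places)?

c_1 = (2, -1); ‖c_1‖ = 2.2361, so q_1 = (0.8944, -0.4472).
q_1·c_2 = 0.8944·(-1) + (-0.4472)·1 = -1.3416.
u_2 = c_2 + 1.3416·q_1 = (0.2000, 0.4000).
‖u_2‖ = 0.4472, so q_2 = (0.4472, 0.8944).

q_2 = (0.4472, 0.8944)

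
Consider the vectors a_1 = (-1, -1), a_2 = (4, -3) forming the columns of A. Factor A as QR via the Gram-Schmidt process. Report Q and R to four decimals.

Q = [[-0.7071, 0.7071], [-0.7071, -0.7071]], R = [[1.4142, -0.7071], [0.0000, 4.9497]]

e_1 = a_1/‖a_1‖ = (-1, -1)/1.4142 = (-0.7071, -0.7071).
r_{12} = e_1·a_2 = -0.7071.
u_2 = a_2 + 0.7071·e_1 = (3.5000, -3.5000).
‖u_2‖ = 4.9497, so e_2 = (0.7071, -0.7071).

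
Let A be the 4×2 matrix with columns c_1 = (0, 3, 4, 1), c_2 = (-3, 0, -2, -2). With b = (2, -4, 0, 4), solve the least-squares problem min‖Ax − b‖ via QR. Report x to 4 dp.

c_1 = (0, 3, 4, 1); ‖c_1‖ = 5.0990, so e_1 = (0.0000, 0.5883, 0.7845, 0.1961).
e_1·c_2 = 0.0000·(-3) + 0.5883·0 + 0.7845·(-2) + 0.1961·(-2) = -1.9612.
u_2 = c_2 + 1.9612·e_1 = (-3.0000, 1.1538, -0.4615, -1.6154).
‖u_2‖ = 3.6268, so e_2 = (-0.8272, 0.3181, -0.1273, -0.4454).
Qᵀb = (-1.5689, -4.7085).
Back-substitute: x_2 = -4.7085/3.6268 = -1.2982.
x_1 = (-1.5689 + 1.9612·(-1.2982))/5.0990 = -0.8070.

x = (-0.8070, -1.2982)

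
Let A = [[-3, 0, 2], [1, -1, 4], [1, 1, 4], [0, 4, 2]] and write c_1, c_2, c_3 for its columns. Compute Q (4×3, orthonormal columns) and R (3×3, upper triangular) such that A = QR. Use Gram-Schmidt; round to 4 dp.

q_1 = c_1/‖c_1‖ = (-3, 1, 1, 0)/3.3166 = (-0.9045, 0.3015, 0.3015, 0.0000).
r_{12} = q_1·c_2 = 0.0000.
u_2 = c_2 + 0.0000·q_1 = (0.0000, -1.0000, 1.0000, 4.0000).
‖u_2‖ = 4.2426, so q_2 = (0.0000, -0.2357, 0.2357, 0.9428).
r_{13} = q_1·c_3 = 0.6030; r_{23} = q_2·c_3 = 1.8856.
u_3 = c_3 − 0.6030·q_1 − 1.8856·q_2 = (2.5455, 4.2626, 3.3737, 0.2222).
‖u_3‖ = 6.0067, so q_3 = (0.4238, 0.7096, 0.5617, 0.0370).

Q = [[-0.9045, 0.0000, 0.4238], [0.3015, -0.2357, 0.7096], [0.3015, 0.2357, 0.5617], [0.0000, 0.9428, 0.0370]], R = [[3.3166, 0.0000, 0.6030], [0.0000, 4.2426, 1.8856], [0.0000, 0.0000, 6.0067]]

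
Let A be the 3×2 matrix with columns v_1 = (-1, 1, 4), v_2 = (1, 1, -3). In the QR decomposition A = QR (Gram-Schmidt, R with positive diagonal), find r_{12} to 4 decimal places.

r_{12} = -2.8284

q_1 = v_1/‖v_1‖ = (-1, 1, 4)/4.2426 = (-0.2357, 0.2357, 0.9428).
r_{12} = q_1·v_2 = -2.8284.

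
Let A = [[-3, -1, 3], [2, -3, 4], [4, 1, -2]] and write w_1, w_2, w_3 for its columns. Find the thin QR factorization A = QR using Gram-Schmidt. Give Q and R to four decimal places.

w_1 = (-3, 2, 4); ‖w_1‖ = 5.3852, so e_1 = (-0.5571, 0.3714, 0.7428).
e_1·w_2 = (-0.5571)·(-1) + 0.3714·(-3) + 0.7428·1 = 0.1857.
u_2 = w_2 − 0.1857·e_1 = (-0.8966, -3.0690, 0.8621).
‖u_2‖ = 3.3114, so e_2 = (-0.2707, -0.9268, 0.2603).
e_1·w_3 = (-0.5571)·3 + 0.3714·4 + 0.7428·(-2) = -1.6713; e_2·w_3 = (-0.2707)·3 + (-0.9268)·4 + 0.2603·(-2) = -5.0400.
u_3 = w_3 + 1.6713·e_1 + 5.0400·e_2 = (0.7044, -0.0503, 0.5535).
‖u_3‖ = 0.8972, so e_3 = (0.7851, -0.0561, 0.6168).

Q = [[-0.5571, -0.2707, 0.7851], [0.3714, -0.9268, -0.0561], [0.7428, 0.2603, 0.6168]], R = [[5.3852, 0.1857, -1.6713], [0.0000, 3.3114, -5.0400], [0.0000, 0.0000, 0.8972]]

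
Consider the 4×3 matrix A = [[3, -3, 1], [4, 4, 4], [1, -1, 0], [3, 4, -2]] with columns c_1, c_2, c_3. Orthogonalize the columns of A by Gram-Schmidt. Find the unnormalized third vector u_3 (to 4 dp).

u_3 = (-0.3482, 2.6143, -0.4494, -2.9878)

q_1 = c_1/‖c_1‖ = (3, 4, 1, 3)/5.9161 = (0.5071, 0.6761, 0.1690, 0.5071).
r_{12} = q_1·c_2 = 3.0426.
u_2 = c_2 − 3.0426·q_1 = (-4.5429, 1.9429, -1.5143, 2.4571).
‖u_2‖ = 5.7221, so q_2 = (-0.7939, 0.3395, -0.2646, 0.4294).
r_{13} = q_1·c_3 = 2.1974; r_{23} = q_2·c_3 = -0.2946.
u_3 = c_3 − 2.1974·q_1 + 0.2946·q_2 = (-0.3482, 2.6143, -0.4494, -2.9878).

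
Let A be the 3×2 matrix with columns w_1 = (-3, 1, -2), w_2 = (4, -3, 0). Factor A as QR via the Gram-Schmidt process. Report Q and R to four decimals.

w_1 = (-3, 1, -2); ‖w_1‖ = 3.7417, so e_1 = (-0.8018, 0.2673, -0.5345).
e_1·w_2 = (-0.8018)·4 + 0.2673·(-3) + (-0.5345)·0 = -4.0089.
u_2 = w_2 + 4.0089·e_1 = (0.7857, -1.9286, -2.1429).
‖u_2‖ = 2.9881, so e_2 = (0.2630, -0.6454, -0.7171).

Q = [[-0.8018, 0.2630], [0.2673, -0.6454], [-0.5345, -0.7171]], R = [[3.7417, -4.0089], [0.0000, 2.9881]]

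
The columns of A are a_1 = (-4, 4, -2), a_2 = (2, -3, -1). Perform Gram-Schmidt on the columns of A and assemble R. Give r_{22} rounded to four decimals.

q_1 = a_1/‖a_1‖ = (-4, 4, -2)/6.0000 = (-0.6667, 0.6667, -0.3333).
r_{12} = q_1·a_2 = -3.0000.
u_2 = a_2 + 3.0000·q_1 = (0.0000, -1.0000, -2.0000).
r_{22} = ‖u_2‖ = 2.2361.

r_{22} = 2.2361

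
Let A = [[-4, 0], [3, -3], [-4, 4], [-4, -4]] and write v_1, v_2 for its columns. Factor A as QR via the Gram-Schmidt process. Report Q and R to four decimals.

e_1 = v_1/‖v_1‖ = (-4, 3, -4, -4)/7.5498 = (-0.5298, 0.3974, -0.5298, -0.5298).
r_{12} = e_1·v_2 = -1.1921.
u_2 = v_2 + 1.1921·e_1 = (-0.6316, -2.5263, 3.3684, -4.6316).
‖u_2‖ = 6.2912, so e_2 = (-0.1004, -0.4016, 0.5354, -0.7362).

Q = [[-0.5298, -0.1004], [0.3974, -0.4016], [-0.5298, 0.5354], [-0.5298, -0.7362]], R = [[7.5498, -1.1921], [0.0000, 6.2912]]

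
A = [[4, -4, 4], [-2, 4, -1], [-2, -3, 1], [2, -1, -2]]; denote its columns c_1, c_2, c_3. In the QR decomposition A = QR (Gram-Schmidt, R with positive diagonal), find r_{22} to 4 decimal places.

r_{22} = 5.2644

c_1 = (4, -2, -2, 2); ‖c_1‖ = 5.2915, so e_1 = (0.7559, -0.3780, -0.3780, 0.3780).
e_1·c_2 = 0.7559·(-4) + (-0.3780)·4 + (-0.3780)·(-3) + 0.3780·(-1) = -3.7796.
u_2 = c_2 + 3.7796·e_1 = (-1.1429, 2.5714, -4.4286, 0.4286).
r_{22} = ‖u_2‖ = 5.2644.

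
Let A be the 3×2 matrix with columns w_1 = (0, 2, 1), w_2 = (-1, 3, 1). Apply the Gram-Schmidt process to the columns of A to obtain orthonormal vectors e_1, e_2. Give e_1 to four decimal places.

e_1 = (0.0000, 0.8944, 0.4472)

w_1 = (0, 2, 1); ‖w_1‖ = 2.2361, so e_1 = (0.0000, 0.8944, 0.4472).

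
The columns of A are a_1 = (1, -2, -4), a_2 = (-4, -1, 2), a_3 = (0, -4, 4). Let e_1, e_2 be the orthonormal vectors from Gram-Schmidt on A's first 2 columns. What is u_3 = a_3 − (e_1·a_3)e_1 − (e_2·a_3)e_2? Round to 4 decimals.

u_3 = (2.1584, -3.7771, 2.4282)

a_1 = (1, -2, -4); ‖a_1‖ = 4.5826, so e_1 = (0.2182, -0.4364, -0.8729).
e_1·a_2 = 0.2182·(-4) + (-0.4364)·(-1) + (-0.8729)·2 = -2.1822.
u_2 = a_2 + 2.1822·e_1 = (-3.5238, -1.9524, 0.0952).
‖u_2‖ = 4.0297, so e_2 = (-0.8745, -0.4845, 0.0236).
e_1·a_3 = 0.2182·0 + (-0.4364)·(-4) + (-0.8729)·4 = -1.7457; e_2·a_3 = (-0.8745)·0 + (-0.4845)·(-4) + 0.0236·4 = 2.0326.
u_3 = a_3 + 1.7457·e_1 − 2.0326·e_2 = (2.1584, -3.7771, 2.4282).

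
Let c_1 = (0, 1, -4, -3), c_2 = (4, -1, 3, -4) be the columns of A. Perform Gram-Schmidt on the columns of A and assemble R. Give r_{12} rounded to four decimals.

e_1 = c_1/‖c_1‖ = (0, 1, -4, -3)/5.0990 = (0.0000, 0.1961, -0.7845, -0.5883).
r_{12} = e_1·c_2 = -0.1961.

r_{12} = -0.1961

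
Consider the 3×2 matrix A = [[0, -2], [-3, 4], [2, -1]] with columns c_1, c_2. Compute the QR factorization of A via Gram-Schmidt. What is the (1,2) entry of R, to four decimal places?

r_{12} = -3.8829

q_1 = c_1/‖c_1‖ = (0, -3, 2)/3.6056 = (0.0000, -0.8321, 0.5547).
r_{12} = q_1·c_2 = -3.8829.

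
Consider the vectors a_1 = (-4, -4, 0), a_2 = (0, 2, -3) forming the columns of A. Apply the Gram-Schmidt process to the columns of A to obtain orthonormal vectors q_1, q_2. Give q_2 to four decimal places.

q_2 = (-0.3015, 0.3015, -0.9045)

a_1 = (-4, -4, 0); ‖a_1‖ = 5.6569, so q_1 = (-0.7071, -0.7071, 0.0000).
q_1·a_2 = (-0.7071)·0 + (-0.7071)·2 + 0.0000·(-3) = -1.4142.
u_2 = a_2 + 1.4142·q_1 = (-1.0000, 1.0000, -3.0000).
‖u_2‖ = 3.3166, so q_2 = (-0.3015, 0.3015, -0.9045).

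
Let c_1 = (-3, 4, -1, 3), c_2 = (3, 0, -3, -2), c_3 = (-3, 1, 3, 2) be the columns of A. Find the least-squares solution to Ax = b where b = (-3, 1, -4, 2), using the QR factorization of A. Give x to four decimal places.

e_1 = c_1/‖c_1‖ = (-3, 4, -1, 3)/5.9161 = (-0.5071, 0.6761, -0.1690, 0.5071).
r_{12} = e_1·c_2 = -2.0284.
u_2 = c_2 + 2.0284·e_1 = (1.9714, 1.3714, -3.3429, -0.9714).
‖u_2‖ = 4.2292, so e_2 = (0.4662, 0.3243, -0.7904, -0.2297).
r_{13} = e_1·c_3 = 2.7045; r_{23} = e_2·c_3 = -3.9049.
u_3 = c_3 − 2.7045·e_1 + 3.9049·e_2 = (0.1917, 0.4377, 0.3706, -0.2684).
‖u_3‖ = 0.6616, so e_3 = (0.2897, 0.6616, 0.5602, -0.4056).
Qᵀb = (3.8877, 1.6282, -3.2597).
Back-substitute: x_3 = -3.2597/0.6616 = -4.9270.
x_2 = (1.6282 + 3.9049·(-4.9270))/4.2292 = -4.1642.
x_1 = (3.8877 + 2.0284·(-4.1642) − 2.7045·(-4.9270))/5.9161 = 1.4818.

x = (1.4818, -4.1642, -4.9270)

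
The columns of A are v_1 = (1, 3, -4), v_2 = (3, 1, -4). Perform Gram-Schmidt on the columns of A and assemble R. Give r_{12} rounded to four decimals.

e_1 = v_1/‖v_1‖ = (1, 3, -4)/5.0990 = (0.1961, 0.5883, -0.7845).
r_{12} = e_1·v_2 = 4.3146.

r_{12} = 4.3146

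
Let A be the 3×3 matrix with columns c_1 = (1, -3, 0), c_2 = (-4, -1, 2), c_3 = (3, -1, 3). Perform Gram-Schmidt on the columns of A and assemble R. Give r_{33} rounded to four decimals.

r_{33} = 3.8044

c_1 = (1, -3, 0); ‖c_1‖ = 3.1623, so q_1 = (0.3162, -0.9487, 0.0000).
q_1·c_2 = 0.3162·(-4) + (-0.9487)·(-1) + 0.0000·2 = -0.3162.
u_2 = c_2 + 0.3162·q_1 = (-3.9000, -1.3000, 2.0000).
‖u_2‖ = 4.5717, so q_2 = (-0.8531, -0.2844, 0.4375).
q_1·c_3 = 0.3162·3 + (-0.9487)·(-1) + 0.0000·3 = 1.8974; q_2·c_3 = (-0.8531)·3 + (-0.2844)·(-1) + 0.4375·3 = -0.9625.
u_3 = c_3 − 1.8974·q_1 + 0.9625·q_2 = (1.5789, 0.5263, 3.4211).
r_{33} = ‖u_3‖ = 3.8044.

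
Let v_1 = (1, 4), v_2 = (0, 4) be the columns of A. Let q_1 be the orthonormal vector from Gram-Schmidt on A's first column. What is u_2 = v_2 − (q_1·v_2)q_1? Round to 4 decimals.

u_2 = (-0.9412, 0.2353)

v_1 = (1, 4); ‖v_1‖ = 4.1231, so q_1 = (0.2425, 0.9701).
q_1·v_2 = 0.2425·0 + 0.9701·4 = 3.8806.
u_2 = v_2 − 3.8806·q_1 = (-0.9412, 0.2353).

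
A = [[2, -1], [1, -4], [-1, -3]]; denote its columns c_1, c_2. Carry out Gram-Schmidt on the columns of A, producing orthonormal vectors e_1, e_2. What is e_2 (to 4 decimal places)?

e_2 = (0.0000, -0.7071, -0.7071)

e_1 = c_1/‖c_1‖ = (2, 1, -1)/2.4495 = (0.8165, 0.4082, -0.4082).
r_{12} = e_1·c_2 = -1.2247.
u_2 = c_2 + 1.2247·e_1 = (0.0000, -3.5000, -3.5000).
‖u_2‖ = 4.9497, so e_2 = (0.0000, -0.7071, -0.7071).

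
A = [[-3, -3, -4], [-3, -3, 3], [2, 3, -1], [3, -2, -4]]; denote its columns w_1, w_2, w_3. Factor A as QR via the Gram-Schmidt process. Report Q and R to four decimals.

Q = [[-0.5388, -0.2775, -0.7903], [-0.5388, -0.2775, 0.5320], [0.3592, 0.4056, -0.2980], [0.5388, -0.8255, -0.0596]], R = [[5.5678, 3.2329, -1.9757], [0.0000, 4.5330, 3.1738], [0.0000, 0.0000, 5.2937]]

w_1 = (-3, -3, 2, 3); ‖w_1‖ = 5.5678, so q_1 = (-0.5388, -0.5388, 0.3592, 0.5388).
q_1·w_2 = (-0.5388)·(-3) + (-0.5388)·(-3) + 0.3592·3 + 0.5388·(-2) = 3.2329.
u_2 = w_2 − 3.2329·q_1 = (-1.2581, -1.2581, 1.8387, -3.7419).
‖u_2‖ = 4.5330, so q_2 = (-0.2775, -0.2775, 0.4056, -0.8255).
q_1·w_3 = (-0.5388)·(-4) + (-0.5388)·3 + 0.3592·(-1) + 0.5388·(-4) = -1.9757; q_2·w_3 = (-0.2775)·(-4) + (-0.2775)·3 + 0.4056·(-1) + (-0.8255)·(-4) = 3.1738.
u_3 = w_3 + 1.9757·q_1 − 3.1738·q_2 = (-4.1837, 2.8163, -1.5777, -0.3155).
‖u_3‖ = 5.2937, so q_3 = (-0.7903, 0.5320, -0.2980, -0.0596).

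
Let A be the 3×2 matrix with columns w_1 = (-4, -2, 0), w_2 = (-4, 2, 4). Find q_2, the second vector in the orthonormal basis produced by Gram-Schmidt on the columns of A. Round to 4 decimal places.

q_2 = (-0.2981, 0.5963, 0.7454)

w_1 = (-4, -2, 0); ‖w_1‖ = 4.4721, so q_1 = (-0.8944, -0.4472, 0.0000).
q_1·w_2 = (-0.8944)·(-4) + (-0.4472)·2 + 0.0000·4 = 2.6833.
u_2 = w_2 − 2.6833·q_1 = (-1.6000, 3.2000, 4.0000).
‖u_2‖ = 5.3666, so q_2 = (-0.2981, 0.5963, 0.7454).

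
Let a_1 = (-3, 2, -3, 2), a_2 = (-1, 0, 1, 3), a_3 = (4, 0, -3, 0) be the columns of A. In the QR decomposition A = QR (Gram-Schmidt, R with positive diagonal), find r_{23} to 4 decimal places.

r_{23} = -2.0342

e_1 = a_1/‖a_1‖ = (-3, 2, -3, 2)/5.0990 = (-0.5883, 0.3922, -0.5883, 0.3922).
r_{12} = e_1·a_2 = 1.1767.
u_2 = a_2 − 1.1767·e_1 = (-0.3077, -0.4615, 1.6923, 2.5385).
‖u_2‖ = 3.1009, so e_2 = (-0.0992, -0.1488, 0.5458, 0.8186).
r_{23} = e_2·a_3 = -2.0342.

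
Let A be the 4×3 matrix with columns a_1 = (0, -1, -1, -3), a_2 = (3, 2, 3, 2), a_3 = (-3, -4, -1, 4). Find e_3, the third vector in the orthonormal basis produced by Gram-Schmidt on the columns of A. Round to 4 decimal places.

e_3 = (0.2179, -0.9178, 0.2443, 0.2245)

a_1 = (0, -1, -1, -3); ‖a_1‖ = 3.3166, so e_1 = (0.0000, -0.3015, -0.3015, -0.9045).
e_1·a_2 = 0.0000·3 + (-0.3015)·2 + (-0.3015)·3 + (-0.9045)·2 = -3.3166.
u_2 = a_2 + 3.3166·e_1 = (3.0000, 1.0000, 2.0000, -1.0000).
‖u_2‖ = 3.8730, so e_2 = (0.7746, 0.2582, 0.5164, -0.2582).
e_1·a_3 = 0.0000·(-3) + (-0.3015)·(-4) + (-0.3015)·(-1) + (-0.9045)·4 = -2.1106; e_2·a_3 = 0.7746·(-3) + 0.2582·(-4) + 0.5164·(-1) + (-0.2582)·4 = -4.9058.
u_3 = a_3 + 2.1106·e_1 + 4.9058·e_2 = (0.8000, -3.3697, 0.8970, 0.8242).
‖u_3‖ = 3.6713, so e_3 = (0.2179, -0.9178, 0.2443, 0.2245).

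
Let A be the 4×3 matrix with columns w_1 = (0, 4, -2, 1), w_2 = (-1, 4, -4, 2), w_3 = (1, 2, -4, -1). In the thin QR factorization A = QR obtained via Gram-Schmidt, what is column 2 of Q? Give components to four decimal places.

w_1 = (0, 4, -2, 1); ‖w_1‖ = 4.5826, so e_1 = (0.0000, 0.8729, -0.4364, 0.2182).
e_1·w_2 = 0.0000·(-1) + 0.8729·4 + (-0.4364)·(-4) + 0.2182·2 = 5.6737.
u_2 = w_2 − 5.6737·e_1 = (-1.0000, -0.9524, -1.5238, 0.7619).
‖u_2‖ = 2.1931, so e_2 = (-0.4560, -0.4343, -0.6948, 0.3474).

e_2 = (-0.4560, -0.4343, -0.6948, 0.3474)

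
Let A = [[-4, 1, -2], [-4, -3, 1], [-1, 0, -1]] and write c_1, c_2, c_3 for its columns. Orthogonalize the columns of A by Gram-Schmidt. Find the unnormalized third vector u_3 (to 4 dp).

c_1 = (-4, -4, -1); ‖c_1‖ = 5.7446, so q_1 = (-0.6963, -0.6963, -0.1741).
q_1·c_2 = (-0.6963)·1 + (-0.6963)·(-3) + (-0.1741)·0 = 1.3926.
u_2 = c_2 − 1.3926·q_1 = (1.9697, -2.0303, 0.2424).
‖u_2‖ = 2.8391, so q_2 = (0.6938, -0.7151, 0.0854).
q_1·c_3 = (-0.6963)·(-2) + (-0.6963)·1 + (-0.1741)·(-1) = 0.8704; q_2·c_3 = 0.6938·(-2) + (-0.7151)·1 + 0.0854·(-1) = -2.1880.
u_3 = c_3 − 0.8704·q_1 + 2.1880·q_2 = (0.1241, 0.0414, -0.6617).

u_3 = (0.1241, 0.0414, -0.6617)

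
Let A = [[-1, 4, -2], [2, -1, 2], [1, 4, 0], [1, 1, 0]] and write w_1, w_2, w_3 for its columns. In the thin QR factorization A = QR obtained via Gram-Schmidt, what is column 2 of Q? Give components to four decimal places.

e_2 = (0.6629, -0.1228, 0.7120, 0.1964)

w_1 = (-1, 2, 1, 1); ‖w_1‖ = 2.6458, so e_1 = (-0.3780, 0.7559, 0.3780, 0.3780).
e_1·w_2 = (-0.3780)·4 + 0.7559·(-1) + 0.3780·4 + 0.3780·1 = -0.3780.
u_2 = w_2 + 0.3780·e_1 = (3.8571, -0.7143, 4.1429, 1.1429).
‖u_2‖ = 5.8187, so e_2 = (0.6629, -0.1228, 0.7120, 0.1964).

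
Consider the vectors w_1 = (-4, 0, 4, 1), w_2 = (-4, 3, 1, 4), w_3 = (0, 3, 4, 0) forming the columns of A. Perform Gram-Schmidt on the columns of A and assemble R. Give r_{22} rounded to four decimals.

w_1 = (-4, 0, 4, 1); ‖w_1‖ = 5.7446, so q_1 = (-0.6963, 0.0000, 0.6963, 0.1741).
q_1·w_2 = (-0.6963)·(-4) + 0.0000·3 + 0.6963·1 + 0.1741·4 = 4.1779.
u_2 = w_2 − 4.1779·q_1 = (-1.0909, 3.0000, -1.9091, 3.2727).
r_{22} = ‖u_2‖ = 4.9543.

r_{22} = 4.9543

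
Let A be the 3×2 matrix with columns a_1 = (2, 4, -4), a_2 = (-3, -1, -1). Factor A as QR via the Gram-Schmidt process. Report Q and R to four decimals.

Q = [[0.3333, -0.8433], [0.6667, -0.1054], [-0.6667, -0.5270]], R = [[6.0000, -1.0000], [0.0000, 3.1623]]

a_1 = (2, 4, -4); ‖a_1‖ = 6.0000, so e_1 = (0.3333, 0.6667, -0.6667).
e_1·a_2 = 0.3333·(-3) + 0.6667·(-1) + (-0.6667)·(-1) = -1.0000.
u_2 = a_2 + 1.0000·e_1 = (-2.6667, -0.3333, -1.6667).
‖u_2‖ = 3.1623, so e_2 = (-0.8433, -0.1054, -0.5270).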